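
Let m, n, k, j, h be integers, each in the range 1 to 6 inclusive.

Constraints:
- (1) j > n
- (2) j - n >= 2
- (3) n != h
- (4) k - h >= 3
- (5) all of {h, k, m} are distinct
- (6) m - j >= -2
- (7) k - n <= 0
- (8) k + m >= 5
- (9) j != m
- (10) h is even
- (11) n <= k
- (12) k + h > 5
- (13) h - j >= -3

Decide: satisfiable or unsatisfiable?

Unsatisfiable

Constraints 2, 4, 7, and 13 give j − n ≥ 2, n − k ≥ 0, k − h ≥ 3, h − j ≥ -3.
Adding all 4 inequalities: the left sides telescope to 0, and the right sides sum to 2 + 0 + 3 + (-3) = 2. So 0 ≥ 2, which is false.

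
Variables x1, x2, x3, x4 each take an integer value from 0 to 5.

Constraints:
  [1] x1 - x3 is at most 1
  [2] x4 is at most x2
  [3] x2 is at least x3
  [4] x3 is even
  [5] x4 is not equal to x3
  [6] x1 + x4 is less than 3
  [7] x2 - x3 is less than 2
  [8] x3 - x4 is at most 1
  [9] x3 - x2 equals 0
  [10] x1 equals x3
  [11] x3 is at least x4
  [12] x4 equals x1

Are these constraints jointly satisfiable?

Unsatisfiable

From constraints 10 and 12, x4 = x1 = x3, so x4 = x3. But constraint 5 says x4 ≠ x3. Contradiction.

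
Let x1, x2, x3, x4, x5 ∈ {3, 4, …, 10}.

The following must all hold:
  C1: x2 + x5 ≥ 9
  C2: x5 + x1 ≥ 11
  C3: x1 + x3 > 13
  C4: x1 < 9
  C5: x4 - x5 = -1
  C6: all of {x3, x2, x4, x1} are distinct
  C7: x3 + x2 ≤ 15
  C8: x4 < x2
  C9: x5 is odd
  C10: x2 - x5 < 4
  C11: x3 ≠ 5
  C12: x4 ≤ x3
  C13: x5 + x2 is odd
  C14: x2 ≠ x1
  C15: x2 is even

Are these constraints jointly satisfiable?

Satisfiable

Take x1 = 8, x2 = 6, x3 = 7, x4 = 4, x5 = 5. Then constraint 1: x2 + x5 = 11; constraint 2: x5 + x1 = 13; constraint 3: x1 + x3 = 15, and every other listed constraint is also met.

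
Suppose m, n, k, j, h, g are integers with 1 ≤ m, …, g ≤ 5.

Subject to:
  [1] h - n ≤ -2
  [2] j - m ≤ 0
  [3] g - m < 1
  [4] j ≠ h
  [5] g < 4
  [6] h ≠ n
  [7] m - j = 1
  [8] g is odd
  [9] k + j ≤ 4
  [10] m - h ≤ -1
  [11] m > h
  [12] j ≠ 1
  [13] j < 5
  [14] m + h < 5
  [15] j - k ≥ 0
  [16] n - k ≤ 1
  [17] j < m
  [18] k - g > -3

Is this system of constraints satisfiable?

Constraints 1, 2, 10, 15, and 16 give n − h ≥ 2, h − m ≥ 1, m − j ≥ 0, j − k ≥ 0, k − n ≥ -1.
Adding all 5 inequalities: the left sides telescope to 0, and the right sides sum to 2 + 1 + 0 + 0 + (-1) = 2. So 0 ≥ 2, which is false.

Unsatisfiable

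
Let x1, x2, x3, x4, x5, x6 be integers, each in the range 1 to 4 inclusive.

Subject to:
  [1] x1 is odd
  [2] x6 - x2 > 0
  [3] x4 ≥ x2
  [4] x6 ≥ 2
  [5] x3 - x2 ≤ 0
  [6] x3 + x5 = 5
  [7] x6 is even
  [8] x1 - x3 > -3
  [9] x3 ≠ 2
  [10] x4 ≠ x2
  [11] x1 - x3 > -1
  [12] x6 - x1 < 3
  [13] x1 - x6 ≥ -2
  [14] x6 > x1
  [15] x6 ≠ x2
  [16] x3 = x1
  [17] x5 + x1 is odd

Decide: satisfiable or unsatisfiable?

Try x1 = 1, x2 = 1, x3 = 1, x4 = 4, x5 = 4, x6 = 2.
Check constraint 2: x6 - x2 = 1; constraint 5: x3 - x2 = 0; constraint 6: x3 + x5 = 5. The remaining constraints are straightforward to verify.

Satisfiable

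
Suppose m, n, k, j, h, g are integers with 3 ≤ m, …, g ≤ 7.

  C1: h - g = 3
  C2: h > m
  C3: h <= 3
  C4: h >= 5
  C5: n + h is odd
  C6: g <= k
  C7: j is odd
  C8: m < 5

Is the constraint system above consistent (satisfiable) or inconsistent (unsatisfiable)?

Unsatisfiable

From constraint 4: h ≥ 5. From constraint 3: h ≤ 3. But 3 < 5, so no value of h works.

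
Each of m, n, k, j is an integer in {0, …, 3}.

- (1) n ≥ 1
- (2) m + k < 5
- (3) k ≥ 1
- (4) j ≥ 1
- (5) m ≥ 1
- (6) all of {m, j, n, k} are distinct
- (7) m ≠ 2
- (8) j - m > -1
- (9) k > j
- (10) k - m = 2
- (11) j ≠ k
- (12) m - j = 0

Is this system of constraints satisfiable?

Unsatisfiable

Constraints 1, 3, 4, and 5 confine each of m, j, n, k to the 3 values {1, …, 3} (the domain already gives each ≤ 3).
Constraint 6 requires all 4 of them to be distinct, but only 3 values are available — impossible by the pigeonhole principle.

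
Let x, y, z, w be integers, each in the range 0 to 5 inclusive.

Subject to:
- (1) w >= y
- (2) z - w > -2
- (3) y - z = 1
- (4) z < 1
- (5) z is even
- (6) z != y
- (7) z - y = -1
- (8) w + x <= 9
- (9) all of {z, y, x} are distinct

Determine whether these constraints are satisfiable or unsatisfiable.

Satisfiable

Try x = 5, y = 1, z = 0, w = 1.
Check constraint 2: z - w = -1; constraint 3: y - z = 1; constraint 7: z - y = -1. The remaining constraints are straightforward to verify.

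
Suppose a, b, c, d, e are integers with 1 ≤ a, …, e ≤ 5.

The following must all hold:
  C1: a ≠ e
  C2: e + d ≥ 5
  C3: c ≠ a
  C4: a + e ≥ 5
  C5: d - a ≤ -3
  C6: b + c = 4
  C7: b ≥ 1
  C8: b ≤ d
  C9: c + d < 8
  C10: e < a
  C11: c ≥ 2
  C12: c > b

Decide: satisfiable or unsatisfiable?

Take a = 5, b = 1, c = 3, d = 2, e = 3. Then constraint 2: e + d = 5; constraint 4: a + e = 8, and every other listed constraint is also met.

Satisfiable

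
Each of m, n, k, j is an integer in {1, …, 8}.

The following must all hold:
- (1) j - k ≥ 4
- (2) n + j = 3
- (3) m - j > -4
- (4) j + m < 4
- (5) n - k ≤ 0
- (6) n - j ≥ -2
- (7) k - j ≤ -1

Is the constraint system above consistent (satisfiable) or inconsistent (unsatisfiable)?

Constraints 1, 5, and 6 give n − j ≥ -2, j − k ≥ 4, k − n ≥ 0.
Adding all 3 inequalities: the left sides telescope to 0, and the right sides sum to (-2) + 4 + 0 = 2. So 0 ≥ 2, which is false.

Unsatisfiable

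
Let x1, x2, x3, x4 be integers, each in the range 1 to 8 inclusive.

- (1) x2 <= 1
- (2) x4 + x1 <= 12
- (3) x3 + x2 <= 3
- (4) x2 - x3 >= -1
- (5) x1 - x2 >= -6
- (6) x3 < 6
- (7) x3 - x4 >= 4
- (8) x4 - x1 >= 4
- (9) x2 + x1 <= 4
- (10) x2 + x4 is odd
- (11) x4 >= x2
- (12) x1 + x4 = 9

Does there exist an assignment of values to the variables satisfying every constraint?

Unsatisfiable

Constraints 4, 5, 7, and 8 give x2 − x3 ≥ -1, x3 − x4 ≥ 4, x4 − x1 ≥ 4, x1 − x2 ≥ -6.
Adding all 4 inequalities: the left sides telescope to 0, and the right sides sum to (-1) + 4 + 4 + (-6) = 1. So 0 ≥ 1, which is false.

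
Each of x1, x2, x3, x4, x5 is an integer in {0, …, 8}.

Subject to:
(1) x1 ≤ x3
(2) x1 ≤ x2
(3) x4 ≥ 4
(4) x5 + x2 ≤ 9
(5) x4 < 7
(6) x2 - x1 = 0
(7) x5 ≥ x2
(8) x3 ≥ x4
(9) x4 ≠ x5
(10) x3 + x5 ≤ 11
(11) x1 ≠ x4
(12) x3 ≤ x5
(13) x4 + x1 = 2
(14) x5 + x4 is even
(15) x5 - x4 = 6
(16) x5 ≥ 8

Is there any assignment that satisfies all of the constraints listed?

From constraints 3 and 8: x3 ≥ x4 ≥ 4. From constraint 16: x5 ≥ 8. Hence x3 + x5 ≥ 12. But constraint 10 requires x3 + x5 ≤ 11, and 11 < 12. Contradiction.

Unsatisfiable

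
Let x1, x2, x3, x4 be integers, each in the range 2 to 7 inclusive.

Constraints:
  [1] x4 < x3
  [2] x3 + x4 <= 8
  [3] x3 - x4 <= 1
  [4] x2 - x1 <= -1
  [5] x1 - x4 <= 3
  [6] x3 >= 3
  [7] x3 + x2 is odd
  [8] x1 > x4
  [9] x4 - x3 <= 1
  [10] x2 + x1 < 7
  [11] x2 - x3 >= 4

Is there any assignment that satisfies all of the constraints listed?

Unsatisfiable

Constraints 4, 5, 9, and 11 give x4 − x1 ≥ -3, x1 − x2 ≥ 1, x2 − x3 ≥ 4, x3 − x4 ≥ -1.
Adding all 4 inequalities: the left sides telescope to 0, and the right sides sum to (-3) + 1 + 4 + (-1) = 1. So 0 ≥ 1, which is false.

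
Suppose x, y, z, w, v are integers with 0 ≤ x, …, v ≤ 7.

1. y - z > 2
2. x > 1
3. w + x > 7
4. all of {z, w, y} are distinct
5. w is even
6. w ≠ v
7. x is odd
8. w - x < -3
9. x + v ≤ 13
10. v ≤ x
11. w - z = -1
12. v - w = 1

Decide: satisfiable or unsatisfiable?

Take x = 7, y = 6, z = 3, w = 2, v = 3. Then constraint 1: y - z = 3; constraint 3: w + x = 9, and every other listed constraint is also met.

Satisfiable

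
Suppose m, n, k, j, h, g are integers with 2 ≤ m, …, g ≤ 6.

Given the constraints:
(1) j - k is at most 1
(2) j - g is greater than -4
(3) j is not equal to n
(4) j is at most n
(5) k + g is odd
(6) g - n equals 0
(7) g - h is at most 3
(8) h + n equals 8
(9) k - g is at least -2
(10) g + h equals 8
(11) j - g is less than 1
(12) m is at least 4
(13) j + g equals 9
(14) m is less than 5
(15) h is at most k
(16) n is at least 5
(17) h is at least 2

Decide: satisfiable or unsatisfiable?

Satisfiable

Setting (m, n, k, j, h, g) = (4, 5, 6, 4, 3, 5) satisfies everything: constraint 1: j - k = -2; constraint 2: j - g = -1, and the others follow.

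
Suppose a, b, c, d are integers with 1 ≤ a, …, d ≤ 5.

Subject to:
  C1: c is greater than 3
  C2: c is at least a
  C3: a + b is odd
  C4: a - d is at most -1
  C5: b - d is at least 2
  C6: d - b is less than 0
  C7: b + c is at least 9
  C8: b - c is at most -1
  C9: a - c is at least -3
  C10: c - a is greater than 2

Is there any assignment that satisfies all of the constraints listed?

Constraints 4, 5, 8, and 9 give c − b ≥ 1, b − d ≥ 2, d − a ≥ 1, a − c ≥ -3.
Adding all 4 inequalities: the left sides telescope to 0, and the right sides sum to 1 + 2 + 1 + (-3) = 1. So 0 ≥ 1, which is false.

Unsatisfiable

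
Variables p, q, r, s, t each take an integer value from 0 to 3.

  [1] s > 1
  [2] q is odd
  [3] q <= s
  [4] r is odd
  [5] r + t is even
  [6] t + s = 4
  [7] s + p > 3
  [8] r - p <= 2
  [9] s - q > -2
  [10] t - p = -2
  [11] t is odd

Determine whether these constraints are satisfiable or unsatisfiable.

Setting (p, q, r, s, t) = (3, 3, 3, 3, 1) satisfies everything: constraint 6: t + s = 4; constraint 7: s + p = 6, and the others follow.

Satisfiable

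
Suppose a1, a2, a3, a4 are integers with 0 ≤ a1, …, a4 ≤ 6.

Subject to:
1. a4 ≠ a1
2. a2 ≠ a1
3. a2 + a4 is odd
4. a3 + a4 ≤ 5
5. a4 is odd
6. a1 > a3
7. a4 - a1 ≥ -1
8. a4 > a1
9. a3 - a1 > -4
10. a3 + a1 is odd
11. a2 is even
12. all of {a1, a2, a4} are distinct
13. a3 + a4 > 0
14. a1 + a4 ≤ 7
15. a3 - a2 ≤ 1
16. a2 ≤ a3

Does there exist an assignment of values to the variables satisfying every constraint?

One satisfying assignment is a1 = 1, a2 = 0, a3 = 0, a4 = 3.
For the less obvious constraints — constraint 4: a3 + a4 = 3; constraint 7: a4 - a1 = 2; constraint 9: a3 - a1 = -1 — and the others hold by inspection.

Satisfiable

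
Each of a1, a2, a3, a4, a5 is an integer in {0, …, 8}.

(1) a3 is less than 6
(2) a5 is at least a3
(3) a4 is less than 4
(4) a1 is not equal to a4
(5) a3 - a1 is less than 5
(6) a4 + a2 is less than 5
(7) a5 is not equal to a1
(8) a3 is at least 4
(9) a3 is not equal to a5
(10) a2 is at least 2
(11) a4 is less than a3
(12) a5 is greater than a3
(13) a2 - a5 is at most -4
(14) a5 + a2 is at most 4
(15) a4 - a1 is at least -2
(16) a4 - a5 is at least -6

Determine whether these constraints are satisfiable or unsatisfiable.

From constraints 2 and 8: a5 ≥ a3 ≥ 4. From constraint 10: a2 ≥ 2. Hence a5 + a2 ≥ 6. But constraint 14 requires a5 + a2 ≤ 4, and 4 < 6. Contradiction.

Unsatisfiable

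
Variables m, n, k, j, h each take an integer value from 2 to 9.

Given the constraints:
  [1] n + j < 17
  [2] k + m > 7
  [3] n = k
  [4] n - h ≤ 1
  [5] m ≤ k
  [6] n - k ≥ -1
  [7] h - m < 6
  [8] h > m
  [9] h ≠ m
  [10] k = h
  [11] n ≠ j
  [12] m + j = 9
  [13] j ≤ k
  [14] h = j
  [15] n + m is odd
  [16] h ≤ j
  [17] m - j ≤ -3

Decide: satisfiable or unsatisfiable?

Unsatisfiable

From constraints 3, 10, and 14, n = k = h = j, so n = j. But constraint 11 says n ≠ j. Contradiction.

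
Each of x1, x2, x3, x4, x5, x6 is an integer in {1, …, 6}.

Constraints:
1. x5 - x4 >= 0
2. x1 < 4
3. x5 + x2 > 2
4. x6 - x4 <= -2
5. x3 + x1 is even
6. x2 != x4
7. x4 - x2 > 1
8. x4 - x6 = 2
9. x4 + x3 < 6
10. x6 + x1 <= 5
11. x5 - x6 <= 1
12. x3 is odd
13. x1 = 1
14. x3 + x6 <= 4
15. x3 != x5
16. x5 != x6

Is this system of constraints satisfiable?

Unsatisfiable

Constraints 1, 4, and 11 give x4 − x6 ≥ 2, x6 − x5 ≥ -1, x5 − x4 ≥ 0.
Adding all 3 inequalities: the left sides telescope to 0, and the right sides sum to 2 + (-1) + 0 = 1. So 0 ≥ 1, which is false.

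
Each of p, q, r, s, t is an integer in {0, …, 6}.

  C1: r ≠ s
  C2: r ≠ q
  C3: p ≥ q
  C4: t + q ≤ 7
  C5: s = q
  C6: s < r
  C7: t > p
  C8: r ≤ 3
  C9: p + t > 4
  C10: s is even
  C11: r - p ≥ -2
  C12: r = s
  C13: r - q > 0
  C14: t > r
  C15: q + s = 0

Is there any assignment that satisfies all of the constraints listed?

From constraints 5 and 12, r = s = q, so r = q. But constraint 2 says r ≠ q. Contradiction.

Unsatisfiable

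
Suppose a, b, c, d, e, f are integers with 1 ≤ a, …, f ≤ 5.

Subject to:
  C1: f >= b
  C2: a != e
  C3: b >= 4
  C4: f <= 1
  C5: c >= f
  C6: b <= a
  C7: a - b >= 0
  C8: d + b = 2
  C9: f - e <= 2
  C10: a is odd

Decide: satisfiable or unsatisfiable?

From constraints 1 and 3: f ≥ b and b ≥ 4, so f ≥ 4. From constraint 4: f ≤ 1. But 1 < 4, so no value of f works.

Unsatisfiable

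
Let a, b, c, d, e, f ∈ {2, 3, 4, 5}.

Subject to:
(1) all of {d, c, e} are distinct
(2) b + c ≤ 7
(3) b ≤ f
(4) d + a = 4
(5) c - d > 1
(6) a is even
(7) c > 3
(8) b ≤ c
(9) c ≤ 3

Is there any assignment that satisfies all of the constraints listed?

From constraint 7: c ≥ 4. From constraint 9: c ≤ 3. But 3 < 4, so no value of c works.

Unsatisfiable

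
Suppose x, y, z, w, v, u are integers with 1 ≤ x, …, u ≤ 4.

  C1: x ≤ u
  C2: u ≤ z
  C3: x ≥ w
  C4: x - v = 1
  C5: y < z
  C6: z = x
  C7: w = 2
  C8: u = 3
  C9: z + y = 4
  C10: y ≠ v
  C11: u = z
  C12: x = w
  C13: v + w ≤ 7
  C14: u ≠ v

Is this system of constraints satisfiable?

Constraint 8 fixes u = 3 and constraint 7 fixes w = 2. Constraints 6, 11, and 12 give u = z = x = w, so u = w. But 3 ≠ 2 — contradiction.

Unsatisfiable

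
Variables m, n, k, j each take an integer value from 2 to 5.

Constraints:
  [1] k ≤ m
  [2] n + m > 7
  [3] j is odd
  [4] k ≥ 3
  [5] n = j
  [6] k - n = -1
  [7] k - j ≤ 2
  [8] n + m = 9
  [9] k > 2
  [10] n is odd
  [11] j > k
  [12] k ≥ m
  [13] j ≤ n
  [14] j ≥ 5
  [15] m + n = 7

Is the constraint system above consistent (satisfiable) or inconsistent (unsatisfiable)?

Unsatisfiable

From constraints 1 and 4: m ≥ k ≥ 3. From constraints 13 and 14: n ≥ j ≥ 5. Hence m + n ≥ 8. But constraint 15 requires m + n = 7, and 7 < 8. Contradiction.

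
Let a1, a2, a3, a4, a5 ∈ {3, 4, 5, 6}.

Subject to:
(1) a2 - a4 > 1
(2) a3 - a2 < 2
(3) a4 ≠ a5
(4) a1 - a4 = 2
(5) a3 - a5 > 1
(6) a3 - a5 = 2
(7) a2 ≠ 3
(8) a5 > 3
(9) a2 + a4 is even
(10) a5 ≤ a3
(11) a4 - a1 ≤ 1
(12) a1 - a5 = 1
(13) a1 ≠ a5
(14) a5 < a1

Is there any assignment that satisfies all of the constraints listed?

Try a1 = 5, a2 = 5, a3 = 6, a4 = 3, a5 = 4.
Check constraint 1: a2 - a4 = 2; constraint 2: a3 - a2 = 1. The remaining constraints are straightforward to verify.

Satisfiable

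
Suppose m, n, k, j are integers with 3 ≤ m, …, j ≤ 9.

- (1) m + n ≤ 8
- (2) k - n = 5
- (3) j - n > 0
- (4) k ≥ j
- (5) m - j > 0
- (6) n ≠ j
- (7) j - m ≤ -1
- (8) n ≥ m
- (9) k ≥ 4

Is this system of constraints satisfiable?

Unsatisfiable

Constraints 3, 5, and 8 give n < j, j < m, m ≤ n. Chaining: n < j < m ≤ n, which forces n < n — impossible.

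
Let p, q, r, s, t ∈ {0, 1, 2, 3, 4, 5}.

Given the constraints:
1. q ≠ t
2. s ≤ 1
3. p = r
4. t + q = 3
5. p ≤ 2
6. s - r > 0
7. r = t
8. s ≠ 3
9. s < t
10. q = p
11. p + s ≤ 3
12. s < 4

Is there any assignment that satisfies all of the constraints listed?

From constraints 3, 7, and 10, q = p = r = t, so q = t. But constraint 1 says q ≠ t. Contradiction.

Unsatisfiable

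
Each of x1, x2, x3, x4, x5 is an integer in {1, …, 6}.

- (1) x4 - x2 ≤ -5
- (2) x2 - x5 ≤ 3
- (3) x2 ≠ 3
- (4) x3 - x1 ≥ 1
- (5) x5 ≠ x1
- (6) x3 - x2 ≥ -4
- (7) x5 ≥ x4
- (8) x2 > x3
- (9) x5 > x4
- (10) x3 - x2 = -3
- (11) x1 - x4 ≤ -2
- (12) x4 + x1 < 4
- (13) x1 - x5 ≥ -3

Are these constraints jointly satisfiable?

Constraints 1, 2, 11, and 13 give x4 − x1 ≥ 2, x1 − x5 ≥ -3, x5 − x2 ≥ -3, x2 − x4 ≥ 5.
Adding all 4 inequalities: the left sides telescope to 0, and the right sides sum to 2 + (-3) + (-3) + 5 = 1. So 0 ≥ 1, which is false.

Unsatisfiable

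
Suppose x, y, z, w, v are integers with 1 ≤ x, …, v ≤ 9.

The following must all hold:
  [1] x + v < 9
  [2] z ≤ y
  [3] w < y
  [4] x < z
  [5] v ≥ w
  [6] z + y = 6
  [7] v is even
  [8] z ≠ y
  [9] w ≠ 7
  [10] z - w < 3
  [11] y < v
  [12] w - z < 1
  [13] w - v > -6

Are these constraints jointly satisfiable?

Take x = 1, y = 4, z = 2, w = 1, v = 6. Then constraint 1: x + v = 7; constraint 6: z + y = 6, and every other listed constraint is also met.

Satisfiable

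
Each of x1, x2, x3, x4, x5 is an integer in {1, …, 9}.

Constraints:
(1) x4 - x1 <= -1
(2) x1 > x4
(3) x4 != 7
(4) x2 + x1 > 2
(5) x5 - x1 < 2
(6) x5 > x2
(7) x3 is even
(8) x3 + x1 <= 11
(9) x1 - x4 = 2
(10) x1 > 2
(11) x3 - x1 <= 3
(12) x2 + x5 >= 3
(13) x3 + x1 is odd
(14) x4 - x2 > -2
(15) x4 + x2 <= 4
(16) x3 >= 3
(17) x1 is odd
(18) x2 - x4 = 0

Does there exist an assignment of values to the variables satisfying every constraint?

One satisfying assignment is x1 = 3, x2 = 1, x3 = 6, x4 = 1, x5 = 4.
For the less obvious constraints — constraint 1: x4 - x1 = -2; constraint 4: x2 + x1 = 4 — and the others hold by inspection.

Satisfiable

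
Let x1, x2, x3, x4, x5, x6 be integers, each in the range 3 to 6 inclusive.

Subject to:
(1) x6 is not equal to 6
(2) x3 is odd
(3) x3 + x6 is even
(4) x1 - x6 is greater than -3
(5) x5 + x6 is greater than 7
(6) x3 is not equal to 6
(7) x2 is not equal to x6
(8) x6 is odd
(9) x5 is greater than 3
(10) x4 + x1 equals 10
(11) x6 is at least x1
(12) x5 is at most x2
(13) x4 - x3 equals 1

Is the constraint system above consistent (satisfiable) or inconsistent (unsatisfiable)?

Satisfiable

Try x1 = 4, x2 = 6, x3 = 5, x4 = 6, x5 = 5, x6 = 5.
Check constraint 4: x1 - x6 = -1; constraint 5: x5 + x6 = 10. The remaining constraints are straightforward to verify.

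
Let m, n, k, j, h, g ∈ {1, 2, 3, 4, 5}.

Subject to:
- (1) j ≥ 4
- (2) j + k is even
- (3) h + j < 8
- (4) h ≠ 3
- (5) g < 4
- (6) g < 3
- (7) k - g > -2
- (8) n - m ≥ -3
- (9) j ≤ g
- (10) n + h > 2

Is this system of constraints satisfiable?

From constraints 1 and 9: g ≥ j and j ≥ 4, so g ≥ 4. From constraint 6: g ≤ 2. But 2 < 4, so no value of g works.

Unsatisfiable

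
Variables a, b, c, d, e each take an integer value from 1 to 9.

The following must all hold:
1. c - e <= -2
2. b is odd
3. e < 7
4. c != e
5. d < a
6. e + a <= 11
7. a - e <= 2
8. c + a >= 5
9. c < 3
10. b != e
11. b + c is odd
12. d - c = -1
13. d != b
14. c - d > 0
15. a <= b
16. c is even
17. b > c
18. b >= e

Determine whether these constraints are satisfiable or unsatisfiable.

Satisfiable

The assignment a = 6, b = 9, c = 2, d = 1, e = 5 works:
  constraint 1 holds since c - e = -3.
  constraint 6 holds since e + a = 11.
  constraint 7 holds since a - e = 1.
The rest check out directly.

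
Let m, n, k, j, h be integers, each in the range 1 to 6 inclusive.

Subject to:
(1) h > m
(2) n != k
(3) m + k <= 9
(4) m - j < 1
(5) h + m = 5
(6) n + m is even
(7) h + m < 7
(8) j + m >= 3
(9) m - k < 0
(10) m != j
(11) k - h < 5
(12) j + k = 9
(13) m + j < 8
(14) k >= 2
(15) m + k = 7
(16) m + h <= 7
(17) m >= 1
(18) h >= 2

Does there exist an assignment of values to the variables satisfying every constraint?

One satisfying assignment is m = 2, n = 2, k = 5, j = 4, h = 3.
For the less obvious constraints — constraint 3: m + k = 7; constraint 4: m - j = -2 — and the others hold by inspection.

Satisfiable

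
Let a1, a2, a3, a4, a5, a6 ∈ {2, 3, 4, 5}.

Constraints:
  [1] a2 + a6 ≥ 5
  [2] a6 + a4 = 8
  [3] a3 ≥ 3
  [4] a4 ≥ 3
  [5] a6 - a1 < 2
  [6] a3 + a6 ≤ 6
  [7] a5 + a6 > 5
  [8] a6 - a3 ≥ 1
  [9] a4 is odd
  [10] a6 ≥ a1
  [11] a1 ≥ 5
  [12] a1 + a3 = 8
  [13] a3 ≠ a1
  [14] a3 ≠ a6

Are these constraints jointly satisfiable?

From constraint 3: a3 ≥ 3. From constraints 10 and 11: a6 ≥ a1 ≥ 5. Hence a3 + a6 ≥ 8. But constraint 6 requires a3 + a6 ≤ 6, and 6 < 8. Contradiction.

Unsatisfiable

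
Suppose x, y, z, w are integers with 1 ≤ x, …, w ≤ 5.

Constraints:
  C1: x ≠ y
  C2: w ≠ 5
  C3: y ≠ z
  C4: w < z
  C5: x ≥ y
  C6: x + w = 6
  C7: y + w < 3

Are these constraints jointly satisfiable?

Try x = 5, y = 1, z = 2, w = 1.
Check constraint 6: x + w = 6; constraint 7: y + w = 2. The remaining constraints are straightforward to verify.

Satisfiable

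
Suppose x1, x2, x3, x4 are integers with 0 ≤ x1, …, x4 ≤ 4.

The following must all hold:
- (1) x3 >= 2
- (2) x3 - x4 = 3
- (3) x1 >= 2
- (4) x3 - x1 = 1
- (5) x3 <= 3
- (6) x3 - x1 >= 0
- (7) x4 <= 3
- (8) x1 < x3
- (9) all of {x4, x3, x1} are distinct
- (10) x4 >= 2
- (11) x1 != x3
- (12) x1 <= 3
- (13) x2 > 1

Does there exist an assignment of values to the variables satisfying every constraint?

Constraints 1, 3, 5, 7, 10, and 12 confine each of x4, x3, x1 to the 2 values {2, 3}.
Constraint 9 requires all 3 of them to be distinct, but only 2 values are available — impossible by the pigeonhole principle.

Unsatisfiable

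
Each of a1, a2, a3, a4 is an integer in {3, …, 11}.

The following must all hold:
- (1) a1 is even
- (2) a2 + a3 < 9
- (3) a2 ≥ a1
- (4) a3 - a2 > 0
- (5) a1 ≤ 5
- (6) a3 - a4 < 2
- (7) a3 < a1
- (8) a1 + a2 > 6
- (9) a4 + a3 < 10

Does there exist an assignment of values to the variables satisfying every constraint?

Unsatisfiable

Constraints 3, 4, and 7 give a2 < a3, a3 < a1, a1 ≤ a2. Chaining: a2 < a3 < a1 ≤ a2, which forces a2 < a2 — impossible.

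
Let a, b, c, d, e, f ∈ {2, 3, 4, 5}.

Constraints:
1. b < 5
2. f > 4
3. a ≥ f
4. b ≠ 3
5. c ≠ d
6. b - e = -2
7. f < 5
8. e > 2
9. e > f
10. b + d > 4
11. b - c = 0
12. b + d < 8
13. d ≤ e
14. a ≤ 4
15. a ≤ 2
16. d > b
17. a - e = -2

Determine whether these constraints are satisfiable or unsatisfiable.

Unsatisfiable

From constraint 2: f ≥ 5. From constraints 3 and 14: f ≤ a and a ≤ 4, so f ≤ 4. But 4 < 5, so no value of f works.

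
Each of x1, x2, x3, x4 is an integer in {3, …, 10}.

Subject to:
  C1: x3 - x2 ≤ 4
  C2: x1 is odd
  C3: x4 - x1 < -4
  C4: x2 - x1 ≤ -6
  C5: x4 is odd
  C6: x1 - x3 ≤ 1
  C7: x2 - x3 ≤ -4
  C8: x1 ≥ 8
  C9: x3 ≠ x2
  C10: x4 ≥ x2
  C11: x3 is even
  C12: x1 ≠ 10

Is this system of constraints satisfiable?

Constraints 1, 4, and 6 give x1 − x2 ≥ 6, x2 − x3 ≥ -4, x3 − x1 ≥ -1.
Adding all 3 inequalities: the left sides telescope to 0, and the right sides sum to 6 + (-4) + (-1) = 1. So 0 ≥ 1, which is false.

Unsatisfiable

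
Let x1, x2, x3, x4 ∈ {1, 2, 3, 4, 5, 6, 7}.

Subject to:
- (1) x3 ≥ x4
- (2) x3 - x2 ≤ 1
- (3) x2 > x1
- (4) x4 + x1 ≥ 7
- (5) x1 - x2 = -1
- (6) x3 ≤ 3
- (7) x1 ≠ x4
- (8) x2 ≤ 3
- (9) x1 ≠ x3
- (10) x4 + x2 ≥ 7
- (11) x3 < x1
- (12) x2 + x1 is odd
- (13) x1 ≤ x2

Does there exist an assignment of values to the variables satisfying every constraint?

Unsatisfiable

From constraints 1 and 6: x4 ≤ x3 ≤ 3. From constraints 8 and 13: x1 ≤ x2 ≤ 3. Hence x4 + x1 ≤ 6. But constraint 4 requires x4 + x1 ≥ 7, and 7 > 6. Contradiction.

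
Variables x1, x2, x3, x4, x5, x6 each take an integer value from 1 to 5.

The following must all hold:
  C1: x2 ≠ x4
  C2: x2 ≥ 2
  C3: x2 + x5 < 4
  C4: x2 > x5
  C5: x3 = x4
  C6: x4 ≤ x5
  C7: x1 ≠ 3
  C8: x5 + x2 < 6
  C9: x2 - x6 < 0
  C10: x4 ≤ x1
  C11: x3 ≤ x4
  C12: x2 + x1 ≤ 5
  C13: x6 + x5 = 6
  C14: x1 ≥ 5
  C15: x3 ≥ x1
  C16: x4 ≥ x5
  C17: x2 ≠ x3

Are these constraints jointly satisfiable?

Unsatisfiable

From constraint 2: x2 ≥ 2. From constraint 14: x1 ≥ 5. Hence x2 + x1 ≥ 7. But constraint 12 requires x2 + x1 ≤ 5, and 5 < 7. Contradiction.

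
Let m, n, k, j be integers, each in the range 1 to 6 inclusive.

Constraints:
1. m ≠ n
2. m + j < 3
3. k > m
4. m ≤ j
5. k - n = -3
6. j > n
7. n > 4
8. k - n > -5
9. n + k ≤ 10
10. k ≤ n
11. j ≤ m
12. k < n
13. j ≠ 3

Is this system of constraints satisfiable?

Constraints 3, 6, 11, and 12 give j ≤ m, m < k, k < n, n < j. Chaining: j ≤ m < k < n < j, which forces j < j — impossible.

Unsatisfiable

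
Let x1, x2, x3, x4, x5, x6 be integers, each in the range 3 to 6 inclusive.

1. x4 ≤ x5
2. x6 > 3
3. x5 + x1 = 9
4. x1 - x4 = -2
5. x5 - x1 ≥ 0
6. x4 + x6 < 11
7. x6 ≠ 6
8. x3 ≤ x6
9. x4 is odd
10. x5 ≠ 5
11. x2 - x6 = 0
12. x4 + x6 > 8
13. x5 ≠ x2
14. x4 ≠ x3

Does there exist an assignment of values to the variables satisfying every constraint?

Setting (x1, x2, x3, x4, x5, x6) = (3, 4, 4, 5, 6, 4) satisfies everything: constraint 3: x5 + x1 = 9; constraint 4: x1 - x4 = -2; constraint 5: x5 - x1 = 3, and the others follow.

Satisfiable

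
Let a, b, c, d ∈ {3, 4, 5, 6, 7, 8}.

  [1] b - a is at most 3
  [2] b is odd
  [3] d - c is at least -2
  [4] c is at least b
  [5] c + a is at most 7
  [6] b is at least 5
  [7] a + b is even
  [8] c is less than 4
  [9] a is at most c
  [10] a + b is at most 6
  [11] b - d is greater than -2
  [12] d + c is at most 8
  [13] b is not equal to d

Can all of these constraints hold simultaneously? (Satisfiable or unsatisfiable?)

Unsatisfiable

From constraints 4 and 6: c ≥ b and b ≥ 5, so c ≥ 5. From constraint 8: c ≤ 3. But 3 < 5, so no value of c works.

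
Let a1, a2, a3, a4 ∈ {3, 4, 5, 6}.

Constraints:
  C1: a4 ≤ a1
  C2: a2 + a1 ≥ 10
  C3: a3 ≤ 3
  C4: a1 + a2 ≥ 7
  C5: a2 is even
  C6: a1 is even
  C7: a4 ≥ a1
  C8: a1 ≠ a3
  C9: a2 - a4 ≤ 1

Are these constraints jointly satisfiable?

Take a1 = 6, a2 = 4, a3 = 3, a4 = 6. Then constraint 2: a2 + a1 = 10; constraint 4: a1 + a2 = 10, and every other listed constraint is also met.

Satisfiable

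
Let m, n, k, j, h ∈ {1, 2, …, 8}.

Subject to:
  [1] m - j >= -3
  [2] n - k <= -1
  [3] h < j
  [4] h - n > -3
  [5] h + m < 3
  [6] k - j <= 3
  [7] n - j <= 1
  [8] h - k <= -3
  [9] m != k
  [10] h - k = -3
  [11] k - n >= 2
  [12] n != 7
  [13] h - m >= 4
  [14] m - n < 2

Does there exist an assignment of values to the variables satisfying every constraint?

Constraints 1, 6, 8, and 13 give k − h ≥ 3, h − m ≥ 4, m − j ≥ -3, j − k ≥ -3.
Adding all 4 inequalities: the left sides telescope to 0, and the right sides sum to 3 + 4 + (-3) + (-3) = 1. So 0 ≥ 1, which is false.

Unsatisfiable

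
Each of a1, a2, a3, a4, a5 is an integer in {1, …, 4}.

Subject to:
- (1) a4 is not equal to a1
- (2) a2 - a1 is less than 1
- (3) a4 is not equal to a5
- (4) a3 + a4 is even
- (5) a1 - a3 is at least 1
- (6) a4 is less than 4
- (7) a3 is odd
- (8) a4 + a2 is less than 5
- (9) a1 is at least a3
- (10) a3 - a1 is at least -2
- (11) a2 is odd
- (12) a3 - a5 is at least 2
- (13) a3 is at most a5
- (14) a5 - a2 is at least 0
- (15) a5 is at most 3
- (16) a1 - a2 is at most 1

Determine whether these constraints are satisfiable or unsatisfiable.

Unsatisfiable

Constraints 5, 12, 14, and 16 give a2 − a1 ≥ -1, a1 − a3 ≥ 1, a3 − a5 ≥ 2, a5 − a2 ≥ 0.
Adding all 4 inequalities: the left sides telescope to 0, and the right sides sum to (-1) + 1 + 2 + 0 = 2. So 0 ≥ 2, which is false.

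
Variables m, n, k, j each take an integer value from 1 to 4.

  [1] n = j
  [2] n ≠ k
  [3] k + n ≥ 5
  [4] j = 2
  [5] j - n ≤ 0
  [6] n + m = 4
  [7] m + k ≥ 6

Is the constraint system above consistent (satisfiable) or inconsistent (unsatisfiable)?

Satisfiable

One satisfying assignment is m = 2, n = 2, k = 4, j = 2.
For the less obvious constraints — constraint 3: k + n = 6; constraint 5: j - n = 0; constraint 6: n + m = 4 — and the others hold by inspection.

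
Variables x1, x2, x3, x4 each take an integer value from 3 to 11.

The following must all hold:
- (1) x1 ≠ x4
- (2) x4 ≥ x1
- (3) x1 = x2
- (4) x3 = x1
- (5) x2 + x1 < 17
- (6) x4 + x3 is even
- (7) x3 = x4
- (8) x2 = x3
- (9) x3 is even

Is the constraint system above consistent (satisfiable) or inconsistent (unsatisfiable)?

Unsatisfiable

From constraints 3, 7, and 8, x1 = x2 = x3 = x4, so x1 = x4. But constraint 1 says x1 ≠ x4. Contradiction.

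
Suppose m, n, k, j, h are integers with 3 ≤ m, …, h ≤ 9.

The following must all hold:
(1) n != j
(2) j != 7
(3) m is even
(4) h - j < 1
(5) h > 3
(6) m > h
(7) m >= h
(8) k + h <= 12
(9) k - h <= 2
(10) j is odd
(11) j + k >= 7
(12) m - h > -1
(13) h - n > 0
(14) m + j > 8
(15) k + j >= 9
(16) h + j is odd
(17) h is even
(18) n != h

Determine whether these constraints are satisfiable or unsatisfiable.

One satisfying assignment is m = 6, n = 3, k = 5, j = 5, h = 4.
For the less obvious constraints — constraint 4: h - j = -1; constraint 8: k + h = 9 — and the others hold by inspection.

Satisfiable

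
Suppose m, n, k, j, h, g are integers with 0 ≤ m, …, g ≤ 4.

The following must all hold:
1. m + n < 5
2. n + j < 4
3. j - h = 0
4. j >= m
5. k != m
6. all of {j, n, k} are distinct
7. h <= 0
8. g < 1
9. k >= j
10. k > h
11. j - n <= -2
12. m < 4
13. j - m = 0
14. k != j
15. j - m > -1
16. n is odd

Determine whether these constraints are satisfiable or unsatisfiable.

Try m = 0, n = 3, k = 1, j = 0, h = 0, g = 0.
Check constraint 1: m + n = 3; constraint 2: n + j = 3; constraint 3: j - h = 0. The remaining constraints are straightforward to verify.

Satisfiable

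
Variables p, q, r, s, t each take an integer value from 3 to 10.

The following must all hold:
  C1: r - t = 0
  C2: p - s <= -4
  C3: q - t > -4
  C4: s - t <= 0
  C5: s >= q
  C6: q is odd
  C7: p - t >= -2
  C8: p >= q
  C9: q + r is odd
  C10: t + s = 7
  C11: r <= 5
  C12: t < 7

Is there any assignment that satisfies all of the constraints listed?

Constraints 2, 4, and 7 give t − s ≥ 0, s − p ≥ 4, p − t ≥ -2.
Adding all 3 inequalities: the left sides telescope to 0, and the right sides sum to 0 + 4 + (-2) = 2. So 0 ≥ 2, which is false.

Unsatisfiable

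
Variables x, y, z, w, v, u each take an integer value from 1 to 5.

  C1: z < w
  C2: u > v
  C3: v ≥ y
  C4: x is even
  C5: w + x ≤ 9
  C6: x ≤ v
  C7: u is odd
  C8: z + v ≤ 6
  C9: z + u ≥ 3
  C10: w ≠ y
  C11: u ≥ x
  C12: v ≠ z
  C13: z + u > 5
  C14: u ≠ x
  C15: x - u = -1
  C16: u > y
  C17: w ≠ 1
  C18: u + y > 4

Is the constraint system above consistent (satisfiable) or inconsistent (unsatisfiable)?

Satisfiable

Setting (x, y, z, w, v, u) = (2, 2, 3, 5, 2, 3) satisfies everything: constraint 5: w + x = 7; constraint 8: z + v = 5, and the others follow.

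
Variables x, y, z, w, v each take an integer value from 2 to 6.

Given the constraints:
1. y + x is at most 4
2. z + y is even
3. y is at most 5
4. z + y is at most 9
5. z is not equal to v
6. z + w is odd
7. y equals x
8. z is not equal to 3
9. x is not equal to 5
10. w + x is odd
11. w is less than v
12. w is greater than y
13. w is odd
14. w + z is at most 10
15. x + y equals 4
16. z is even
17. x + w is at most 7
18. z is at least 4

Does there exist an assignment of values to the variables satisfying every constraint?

Setting (x, y, z, w, v) = (2, 2, 6, 3, 4) satisfies everything: constraint 1: y + x = 4; constraint 4: z + y = 8, and the others follow.

Satisfiable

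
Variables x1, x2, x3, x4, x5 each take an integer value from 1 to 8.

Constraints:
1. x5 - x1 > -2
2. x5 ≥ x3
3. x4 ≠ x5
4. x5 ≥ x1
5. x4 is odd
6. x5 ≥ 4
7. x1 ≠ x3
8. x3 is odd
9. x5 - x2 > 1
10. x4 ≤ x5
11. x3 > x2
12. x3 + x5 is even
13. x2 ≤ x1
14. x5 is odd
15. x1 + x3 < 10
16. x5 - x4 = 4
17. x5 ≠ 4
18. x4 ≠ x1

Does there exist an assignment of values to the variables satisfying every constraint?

One satisfying assignment is x1 = 5, x2 = 1, x3 = 3, x4 = 1, x5 = 5.
For the less obvious constraints — constraint 1: x5 - x1 = 0; constraint 9: x5 - x2 = 4 — and the others hold by inspection.

Satisfiable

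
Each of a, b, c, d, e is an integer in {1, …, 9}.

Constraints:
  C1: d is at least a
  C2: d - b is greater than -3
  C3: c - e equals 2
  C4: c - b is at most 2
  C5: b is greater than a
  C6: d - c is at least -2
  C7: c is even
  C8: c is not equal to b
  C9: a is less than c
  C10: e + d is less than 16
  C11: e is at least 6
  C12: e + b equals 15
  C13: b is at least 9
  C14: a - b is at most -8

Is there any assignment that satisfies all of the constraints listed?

Setting (a, b, c, d, e) = (1, 9, 8, 9, 6) satisfies everything: constraint 2: d - b = 0; constraint 3: c - e = 2; constraint 4: c - b = -1, and the others follow.

Satisfiable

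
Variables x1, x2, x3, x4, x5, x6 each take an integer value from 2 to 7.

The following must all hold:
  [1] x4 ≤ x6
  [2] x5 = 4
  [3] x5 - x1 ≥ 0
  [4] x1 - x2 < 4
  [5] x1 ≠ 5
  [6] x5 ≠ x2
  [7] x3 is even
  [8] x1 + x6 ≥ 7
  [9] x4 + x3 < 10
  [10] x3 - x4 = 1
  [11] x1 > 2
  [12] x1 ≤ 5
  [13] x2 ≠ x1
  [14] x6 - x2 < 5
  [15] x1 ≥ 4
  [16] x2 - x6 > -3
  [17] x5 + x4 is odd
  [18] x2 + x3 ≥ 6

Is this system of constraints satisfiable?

The assignment x1 = 4, x2 = 3, x3 = 4, x4 = 3, x5 = 4, x6 = 5 works:
  constraint 3 holds since x5 - x1 = 0.
  constraint 4 holds since x1 - x2 = 1.
  constraint 8 holds since x1 + x6 = 9.
The rest check out directly.

Satisfiable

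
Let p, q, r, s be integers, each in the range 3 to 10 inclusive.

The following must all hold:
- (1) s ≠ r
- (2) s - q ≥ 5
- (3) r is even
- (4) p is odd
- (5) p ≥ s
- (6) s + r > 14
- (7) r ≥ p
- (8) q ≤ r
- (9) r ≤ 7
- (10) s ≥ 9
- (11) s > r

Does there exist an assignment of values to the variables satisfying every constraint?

Unsatisfiable

From constraints 5 and 10: p ≥ s and s ≥ 9, so p ≥ 9. From constraints 7 and 9: p ≤ r and r ≤ 7, so p ≤ 7. But 7 < 9, so no value of p works.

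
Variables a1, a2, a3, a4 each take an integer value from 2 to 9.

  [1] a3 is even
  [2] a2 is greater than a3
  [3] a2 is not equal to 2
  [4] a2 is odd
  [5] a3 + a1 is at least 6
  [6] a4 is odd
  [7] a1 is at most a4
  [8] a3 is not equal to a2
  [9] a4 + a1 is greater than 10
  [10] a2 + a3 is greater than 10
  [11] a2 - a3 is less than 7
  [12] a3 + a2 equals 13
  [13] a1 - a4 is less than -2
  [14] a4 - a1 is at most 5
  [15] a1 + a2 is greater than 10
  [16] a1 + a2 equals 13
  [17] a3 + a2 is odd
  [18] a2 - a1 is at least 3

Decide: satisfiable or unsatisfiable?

Setting (a1, a2, a3, a4) = (4, 9, 4, 9) satisfies everything: constraint 5: a3 + a1 = 8; constraint 9: a4 + a1 = 13; constraint 10: a2 + a3 = 13, and the others follow.

Satisfiable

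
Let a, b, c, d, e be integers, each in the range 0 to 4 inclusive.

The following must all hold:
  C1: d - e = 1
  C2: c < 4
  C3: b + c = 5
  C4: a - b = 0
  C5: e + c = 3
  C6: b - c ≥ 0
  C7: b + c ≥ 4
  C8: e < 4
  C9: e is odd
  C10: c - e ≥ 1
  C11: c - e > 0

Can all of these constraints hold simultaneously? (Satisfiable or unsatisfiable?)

Take a = 3, b = 3, c = 2, d = 2, e = 1. Then constraint 1: d - e = 1; constraint 3: b + c = 5; constraint 4: a - b = 0, and every other listed constraint is also met.

Satisfiable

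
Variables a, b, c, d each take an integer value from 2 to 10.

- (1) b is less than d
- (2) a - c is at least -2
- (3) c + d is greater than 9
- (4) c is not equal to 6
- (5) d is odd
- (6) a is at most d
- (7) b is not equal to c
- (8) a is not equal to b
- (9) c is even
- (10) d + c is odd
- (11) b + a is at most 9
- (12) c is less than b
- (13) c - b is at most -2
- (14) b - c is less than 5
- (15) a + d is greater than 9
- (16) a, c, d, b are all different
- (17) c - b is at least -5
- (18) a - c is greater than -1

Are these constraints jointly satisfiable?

One satisfying assignment is a = 3, b = 5, c = 2, d = 9.
For the less obvious constraints — constraint 2: a - c = 1; constraint 3: c + d = 11 — and the others hold by inspection.

Satisfiable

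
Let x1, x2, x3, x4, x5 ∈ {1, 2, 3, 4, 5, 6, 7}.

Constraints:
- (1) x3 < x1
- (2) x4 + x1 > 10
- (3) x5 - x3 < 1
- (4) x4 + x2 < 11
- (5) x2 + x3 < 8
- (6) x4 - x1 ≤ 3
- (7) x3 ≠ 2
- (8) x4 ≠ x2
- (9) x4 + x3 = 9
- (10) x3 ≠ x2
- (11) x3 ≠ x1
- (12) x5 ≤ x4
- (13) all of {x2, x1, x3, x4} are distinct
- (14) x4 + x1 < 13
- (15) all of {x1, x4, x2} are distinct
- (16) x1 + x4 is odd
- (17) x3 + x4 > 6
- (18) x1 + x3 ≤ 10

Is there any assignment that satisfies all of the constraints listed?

Try x1 = 5, x2 = 4, x3 = 3, x4 = 6, x5 = 3.
Check constraint 2: x4 + x1 = 11; constraint 3: x5 - x3 = 0; constraint 4: x4 + x2 = 10. The remaining constraints are straightforward to verify.

Satisfiable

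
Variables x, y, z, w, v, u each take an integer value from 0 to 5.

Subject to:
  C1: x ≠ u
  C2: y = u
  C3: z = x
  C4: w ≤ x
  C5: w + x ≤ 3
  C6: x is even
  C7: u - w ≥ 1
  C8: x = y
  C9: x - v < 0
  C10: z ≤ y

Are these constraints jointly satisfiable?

Unsatisfiable

From constraints 2 and 8, x = y = u, so x = u. But constraint 1 says x ≠ u. Contradiction.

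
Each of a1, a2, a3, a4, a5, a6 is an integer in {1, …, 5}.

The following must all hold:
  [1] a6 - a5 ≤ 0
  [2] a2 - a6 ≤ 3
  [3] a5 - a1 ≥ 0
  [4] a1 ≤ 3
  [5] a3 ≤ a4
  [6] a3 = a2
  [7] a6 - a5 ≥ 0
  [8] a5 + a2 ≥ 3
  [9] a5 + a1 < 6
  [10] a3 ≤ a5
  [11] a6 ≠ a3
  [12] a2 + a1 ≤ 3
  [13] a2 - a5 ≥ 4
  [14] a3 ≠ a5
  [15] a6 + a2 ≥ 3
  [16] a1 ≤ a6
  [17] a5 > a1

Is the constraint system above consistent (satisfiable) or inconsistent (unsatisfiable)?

Unsatisfiable

Constraints 1, 2, and 13 give a5 − a6 ≥ 0, a6 − a2 ≥ -3, a2 − a5 ≥ 4.
Adding all 3 inequalities: the left sides telescope to 0, and the right sides sum to 0 + (-3) + 4 = 1. So 0 ≥ 1, which is false.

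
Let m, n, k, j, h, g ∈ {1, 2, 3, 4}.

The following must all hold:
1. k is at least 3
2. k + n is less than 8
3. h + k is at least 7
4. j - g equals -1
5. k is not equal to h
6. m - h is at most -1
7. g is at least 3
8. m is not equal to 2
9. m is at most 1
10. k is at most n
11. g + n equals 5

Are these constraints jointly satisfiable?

From constraint 7: g ≥ 3. From constraints 1 and 10: n ≥ k ≥ 3. Hence g + n ≥ 6. But constraint 11 requires g + n = 5, and 5 < 6. Contradiction.

Unsatisfiable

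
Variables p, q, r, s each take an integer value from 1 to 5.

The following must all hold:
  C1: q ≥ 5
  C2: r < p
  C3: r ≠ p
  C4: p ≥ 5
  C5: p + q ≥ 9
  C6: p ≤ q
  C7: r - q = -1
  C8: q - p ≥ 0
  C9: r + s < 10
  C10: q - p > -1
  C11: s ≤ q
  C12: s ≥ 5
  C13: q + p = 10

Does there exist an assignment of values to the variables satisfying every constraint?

Setting (p, q, r, s) = (5, 5, 4, 5) satisfies everything: constraint 5: p + q = 10; constraint 7: r - q = -1, and the others follow.

Satisfiable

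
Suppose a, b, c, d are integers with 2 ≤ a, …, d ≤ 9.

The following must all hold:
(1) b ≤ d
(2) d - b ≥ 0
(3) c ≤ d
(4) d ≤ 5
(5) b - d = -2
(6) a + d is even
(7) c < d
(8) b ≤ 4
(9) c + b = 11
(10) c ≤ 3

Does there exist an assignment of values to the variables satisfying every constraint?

From constraints 3 and 4: c ≤ d ≤ 5. From constraint 8: b ≤ 4. Hence c + b ≤ 9. But constraint 9 requires c + b = 11, and 11 > 9. Contradiction.

Unsatisfiable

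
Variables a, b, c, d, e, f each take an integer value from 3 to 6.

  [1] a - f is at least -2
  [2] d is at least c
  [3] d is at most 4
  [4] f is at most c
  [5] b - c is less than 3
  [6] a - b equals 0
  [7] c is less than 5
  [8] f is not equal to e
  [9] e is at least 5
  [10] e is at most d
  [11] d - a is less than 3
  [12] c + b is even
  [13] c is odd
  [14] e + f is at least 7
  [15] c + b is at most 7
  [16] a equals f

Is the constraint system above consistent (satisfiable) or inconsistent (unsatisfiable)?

Unsatisfiable

From constraints 9 and 10: d ≥ e and e ≥ 5, so d ≥ 5. From constraint 3: d ≤ 4. But 4 < 5, so no value of d works.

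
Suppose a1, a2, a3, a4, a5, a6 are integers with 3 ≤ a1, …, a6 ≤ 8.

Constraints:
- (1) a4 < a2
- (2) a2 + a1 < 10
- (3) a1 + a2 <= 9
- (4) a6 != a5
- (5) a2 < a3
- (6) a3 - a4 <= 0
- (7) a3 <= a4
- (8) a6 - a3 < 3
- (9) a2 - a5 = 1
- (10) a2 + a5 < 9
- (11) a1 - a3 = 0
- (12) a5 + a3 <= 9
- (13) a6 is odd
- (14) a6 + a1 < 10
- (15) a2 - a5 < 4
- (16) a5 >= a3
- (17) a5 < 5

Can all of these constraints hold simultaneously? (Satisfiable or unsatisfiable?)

Constraints 1, 5, and 7 give a4 < a2, a2 < a3, a3 ≤ a4. Chaining: a4 < a2 < a3 ≤ a4, which forces a4 < a4 — impossible.

Unsatisfiable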